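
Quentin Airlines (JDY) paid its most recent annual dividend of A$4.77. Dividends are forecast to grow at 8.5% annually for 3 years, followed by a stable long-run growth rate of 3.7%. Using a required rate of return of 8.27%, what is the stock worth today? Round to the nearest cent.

A$123.30

Two-stage DDM. Project D₁…D_3 at 0.085, terminal growth 0.037, discount at r = 0.0827.
D_1 = 5.1754
D_2 = 5.6154
D_3 = 6.0927
Terminal value at t=3: TV = D_4/(r−g) = 6.3181/(0.0827−0.037) = 138.2516
P₀ = 5.1754/(1+0.0827)^1 + 5.6154/(1+0.0827)^2 + 6.0927/(1+0.0827)^3 + 138.2516/(1+0.0827)^3 = 123.3004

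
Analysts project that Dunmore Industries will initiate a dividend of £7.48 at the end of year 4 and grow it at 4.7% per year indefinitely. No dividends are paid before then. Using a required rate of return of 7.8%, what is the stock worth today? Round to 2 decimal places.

Deferred-dividend DDM. At t=3 the remaining stream is a growing perpetuity with first payment D_4 = 7.48.
V_3 = D_4/(r−g) = 7.48/(0.078−0.047) = 241.2903
P₀ = V_3/(1+r)^3 = 241.2903/(1+0.078)^3 = 192.6121

£192.61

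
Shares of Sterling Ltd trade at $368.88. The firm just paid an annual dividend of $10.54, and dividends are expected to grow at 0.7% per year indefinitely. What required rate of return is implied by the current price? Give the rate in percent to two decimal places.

3.58%

Rearranging the constant-growth DDM: r = D₁/P₀ + g.
D₁ = 10.54 × (1 + 0.007) = 10.6138.
r = 10.6138 / 368.88 + 0.007 = 0.02877 + 0.007 = 0.03577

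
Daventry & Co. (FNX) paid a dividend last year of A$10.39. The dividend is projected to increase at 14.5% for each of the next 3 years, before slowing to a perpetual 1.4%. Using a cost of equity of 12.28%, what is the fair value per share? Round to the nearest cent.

Two-stage DDM. Project D₁…D_3 at 0.145, terminal growth 0.014, discount at r = 0.1228.
D_1 = 11.8966
D_2 = 13.6215
D_3 = 15.5967
Terminal value at t=3: TV = D_4/(r−g) = 15.8150/(0.1228−0.014) = 145.3587
P₀ = 11.8966/(1+0.1228)^1 + 13.6215/(1+0.1228)^2 + 15.5967/(1+0.1228)^3 + 145.3587/(1+0.1228)^3 = 135.1103

A$135.11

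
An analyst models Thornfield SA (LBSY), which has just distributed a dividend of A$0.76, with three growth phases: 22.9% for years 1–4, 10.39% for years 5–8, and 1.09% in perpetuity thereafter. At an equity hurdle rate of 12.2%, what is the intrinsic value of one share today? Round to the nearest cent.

A$17.37

Three-stage DDM. Project D₁…D_8; terminal Gordon value at t=8 with g = 0.0109; discount at r = 0.122.
D_1 = 0.9340
D_2 = 1.1479
D_3 = 1.4108
D_4 = 1.7339
D_5 = 1.9140
D_6 = 2.1129
D_7 = 2.3324
D_8 = 2.5748
TV_8 = 2.6028/(0.122−0.0109) = 23.4279
P₀ = Σ Dₜ/(1+r)ᵗ + TV_8/(1+r)^8 = 17.3680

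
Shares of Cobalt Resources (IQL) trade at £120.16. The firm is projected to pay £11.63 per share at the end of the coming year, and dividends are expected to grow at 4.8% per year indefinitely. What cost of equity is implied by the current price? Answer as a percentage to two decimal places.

Rearranging the constant-growth DDM: r = D₁/P₀ + g.
r = 11.6300 / 120.16 + 0.048 = 0.09679 + 0.048 = 0.14479

14.48%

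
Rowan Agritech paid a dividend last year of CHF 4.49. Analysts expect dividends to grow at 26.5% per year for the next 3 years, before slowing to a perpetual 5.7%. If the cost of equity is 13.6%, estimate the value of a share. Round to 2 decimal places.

CHF 99.72

Two-stage DDM. Project D₁…D_3 at 0.265, terminal growth 0.057, discount at r = 0.136.
D_1 = 5.6799
D_2 = 7.1850
D_3 = 9.0890
Terminal value at t=3: TV = D_4/(r−g) = 9.6071/(0.136−0.057) = 121.6090
P₀ = 5.6799/(1+0.136)^1 + 7.1850/(1+0.136)^2 + 9.0890/(1+0.136)^3 + 121.6090/(1+0.136)^3 = 99.7201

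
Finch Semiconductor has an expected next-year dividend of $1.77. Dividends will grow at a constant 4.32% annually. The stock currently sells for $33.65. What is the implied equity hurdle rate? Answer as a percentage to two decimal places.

Rearranging the constant-growth DDM: r = D₁/P₀ + g.
r = 1.7700 / 33.65 + 0.0432 = 0.05260 + 0.0432 = 0.09580

9.58%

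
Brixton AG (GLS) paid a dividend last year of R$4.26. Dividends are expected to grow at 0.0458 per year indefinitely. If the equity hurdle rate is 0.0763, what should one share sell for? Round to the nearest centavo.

R$146.07

Gordon growth model: P₀ = D₁/(r − g). D₁ = 4.26 × (1 + 0.0458) = 4.4551.
P₀ = 4.4551 / (0.0763 − 0.0458) = 4.4551 / 0.0305 = 146.0691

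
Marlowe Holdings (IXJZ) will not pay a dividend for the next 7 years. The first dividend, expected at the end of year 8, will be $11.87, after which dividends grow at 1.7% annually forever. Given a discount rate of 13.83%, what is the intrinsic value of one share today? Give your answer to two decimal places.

$39.52

Deferred-dividend DDM. At t=7 the remaining stream is a growing perpetuity with first payment D_8 = 11.87.
V_7 = D_8/(r−g) = 11.87/(0.1383−0.017) = 97.8566
P₀ = V_7/(1+r)^7 = 97.8566/(1+0.1383)^7 = 39.5178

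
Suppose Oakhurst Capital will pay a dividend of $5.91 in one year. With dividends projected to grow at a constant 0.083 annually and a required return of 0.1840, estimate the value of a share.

$58.51

Gordon growth model: P₀ = D₁/(r − g), with D₁ = 5.91 given directly.
P₀ = 5.9100 / (0.184 − 0.083) = 5.9100 / 0.101 = 58.5149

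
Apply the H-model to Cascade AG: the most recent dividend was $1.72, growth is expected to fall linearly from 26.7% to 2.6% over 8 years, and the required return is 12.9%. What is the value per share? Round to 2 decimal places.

H-model: P₀ = D₀[(1+g_L) + H(g_S−g_L)]/(r−g_L), with H = 8/2 = 4.
P₀ = 1.72 × [(1+0.026) + 4×(0.267−0.026)] / (0.129−0.026)
   = 1.72 × 1.9900 / 0.103 = 33.2311

$33.23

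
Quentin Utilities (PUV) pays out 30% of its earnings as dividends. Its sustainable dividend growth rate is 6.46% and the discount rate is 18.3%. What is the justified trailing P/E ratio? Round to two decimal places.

2.70

Justified trailing P/E = b(1+g)/(r−g) = 0.30×(1+0.0646)/(0.183−0.0646) = 2.6975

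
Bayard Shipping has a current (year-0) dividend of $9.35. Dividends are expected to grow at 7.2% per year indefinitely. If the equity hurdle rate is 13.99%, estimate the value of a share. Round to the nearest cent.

$147.62

Gordon growth model: P₀ = D₁/(r − g). D₁ = 9.35 × (1 + 0.072) = 10.0232.
P₀ = 10.0232 / (0.1399 − 0.072) = 10.0232 / 0.0679 = 147.6171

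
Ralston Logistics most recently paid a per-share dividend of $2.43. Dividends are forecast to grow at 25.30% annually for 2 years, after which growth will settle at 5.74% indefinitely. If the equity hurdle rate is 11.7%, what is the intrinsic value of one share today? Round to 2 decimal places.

$60.03

Two-stage DDM. Project D₁…D_2 at 0.253, terminal growth 0.0574, discount at r = 0.117.
D_1 = 3.0448
D_2 = 3.8151
Terminal value at t=2: TV = D_3/(r−g) = 4.0341/(0.117−0.0574) = 67.6864
P₀ = 3.0448/(1+0.117)^1 + 3.8151/(1+0.117)^2 + 67.6864/(1+0.117)^2 = 60.0330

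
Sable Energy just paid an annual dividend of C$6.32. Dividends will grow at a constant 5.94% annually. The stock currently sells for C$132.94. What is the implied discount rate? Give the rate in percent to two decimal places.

Rearranging the constant-growth DDM: r = D₁/P₀ + g.
D₁ = 6.32 × (1 + 0.0594) = 6.6954.
r = 6.6954 / 132.94 + 0.0594 = 0.05036 + 0.0594 = 0.10976

10.98%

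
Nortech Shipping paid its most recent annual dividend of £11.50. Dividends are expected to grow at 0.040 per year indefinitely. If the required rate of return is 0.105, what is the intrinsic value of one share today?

Gordon growth model: P₀ = D₁/(r − g). D₁ = 11.50 × (1 + 0.04) = 11.9600.
P₀ = 11.9600 / (0.105 − 0.04) = 11.9600 / 0.065 = 184.0000

£184.00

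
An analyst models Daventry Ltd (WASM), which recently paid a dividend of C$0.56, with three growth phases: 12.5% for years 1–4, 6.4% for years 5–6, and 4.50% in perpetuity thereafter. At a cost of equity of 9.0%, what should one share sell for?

C$17.71

Three-stage DDM. Project D₁…D_6; terminal Gordon value at t=6 with g = 0.045; discount at r = 0.09.
D_1 = 0.6300
D_2 = 0.7088
D_3 = 0.7973
D_4 = 0.8970
D_5 = 0.9544
D_6 = 1.0155
TV_6 = 1.0612/(0.09−0.045) = 23.5822
P₀ = Σ Dₜ/(1+r)ᵗ + TV_6/(1+r)^6 = 17.7128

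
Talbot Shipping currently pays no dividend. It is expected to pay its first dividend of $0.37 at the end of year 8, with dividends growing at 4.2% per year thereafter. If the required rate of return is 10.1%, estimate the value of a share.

Deferred-dividend DDM. At t=7 the remaining stream is a growing perpetuity with first payment D_8 = 0.37.
V_7 = D_8/(r−g) = 0.37/(0.101−0.042) = 6.2712
P₀ = V_7/(1+r)^7 = 6.2712/(1+0.101)^7 = 3.1977

$3.20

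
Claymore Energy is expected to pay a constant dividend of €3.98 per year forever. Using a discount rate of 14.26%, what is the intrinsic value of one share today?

Zero-growth DDM (perpetuity): P₀ = D/r = 3.98 / 0.1426 = 27.9102

€27.91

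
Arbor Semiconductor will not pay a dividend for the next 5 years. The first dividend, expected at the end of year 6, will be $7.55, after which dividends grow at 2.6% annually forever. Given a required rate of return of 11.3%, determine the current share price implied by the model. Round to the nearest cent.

Deferred-dividend DDM. At t=5 the remaining stream is a growing perpetuity with first payment D_6 = 7.55.
V_5 = D_6/(r−g) = 7.55/(0.113−0.026) = 86.7816
P₀ = V_5/(1+r)^5 = 86.7816/(1+0.113)^5 = 50.8103

$50.81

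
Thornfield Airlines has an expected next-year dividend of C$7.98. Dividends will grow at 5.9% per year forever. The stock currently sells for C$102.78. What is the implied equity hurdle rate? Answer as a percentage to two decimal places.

13.66%

Rearranging the constant-growth DDM: r = D₁/P₀ + g.
r = 7.9800 / 102.78 + 0.059 = 0.07764 + 0.059 = 0.13664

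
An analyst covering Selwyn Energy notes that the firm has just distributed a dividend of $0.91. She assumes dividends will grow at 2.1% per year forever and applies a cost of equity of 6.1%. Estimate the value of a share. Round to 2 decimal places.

$23.23

Gordon growth model: P₀ = D₁/(r − g). D₁ = 0.91 × (1 + 0.021) = 0.9291.
P₀ = 0.9291 / (0.061 − 0.021) = 0.9291 / 0.04 = 23.2278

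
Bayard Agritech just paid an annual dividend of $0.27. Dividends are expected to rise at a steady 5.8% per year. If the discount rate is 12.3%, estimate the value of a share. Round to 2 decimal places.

$4.39

Gordon growth model: P₀ = D₁/(r − g). D₁ = 0.27 × (1 + 0.058) = 0.2857.
P₀ = 0.2857 / (0.123 − 0.058) = 0.2857 / 0.065 = 4.3948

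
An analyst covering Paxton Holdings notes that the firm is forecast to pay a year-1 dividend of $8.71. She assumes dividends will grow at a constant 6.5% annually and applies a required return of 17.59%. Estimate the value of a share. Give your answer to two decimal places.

Gordon growth model: P₀ = D₁/(r − g), with D₁ = 8.71 given directly.
P₀ = 8.7100 / (0.1759 − 0.065) = 8.7100 / 0.1109 = 78.5392

$78.54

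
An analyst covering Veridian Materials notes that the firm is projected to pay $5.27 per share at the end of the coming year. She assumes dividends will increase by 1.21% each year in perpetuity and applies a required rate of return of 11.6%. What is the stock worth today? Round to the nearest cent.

$50.72

Gordon growth model: P₀ = D₁/(r − g), with D₁ = 5.27 given directly.
P₀ = 5.2700 / (0.116 − 0.0121) = 5.2700 / 0.1039 = 50.7218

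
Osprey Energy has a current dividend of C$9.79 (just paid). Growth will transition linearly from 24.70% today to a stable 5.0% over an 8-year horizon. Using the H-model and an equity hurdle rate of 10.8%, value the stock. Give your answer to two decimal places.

H-model: P₀ = D₀[(1+g_L) + H(g_S−g_L)]/(r−g_L), with H = 8/2 = 4.
P₀ = 9.79 × [(1+0.05) + 4×(0.247−0.05)] / (0.108−0.05)
   = 9.79 × 1.8380 / 0.058 = 310.2417

C$310.24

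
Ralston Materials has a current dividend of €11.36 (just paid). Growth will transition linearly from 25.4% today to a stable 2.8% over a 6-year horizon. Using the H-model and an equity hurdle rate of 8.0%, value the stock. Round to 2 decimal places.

H-model: P₀ = D₀[(1+g_L) + H(g_S−g_L)]/(r−g_L), with H = 6/2 = 3.
P₀ = 11.36 × [(1+0.028) + 3×(0.254−0.028)] / (0.08−0.028)
   = 11.36 × 1.7060 / 0.052 = 372.6954

€372.70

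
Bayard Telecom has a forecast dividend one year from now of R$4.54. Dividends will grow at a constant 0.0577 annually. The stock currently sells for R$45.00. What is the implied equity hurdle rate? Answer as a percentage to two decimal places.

Rearranging the constant-growth DDM: r = D₁/P₀ + g.
r = 4.5400 / 45.00 + 0.0577 = 0.10089 + 0.0577 = 0.15859

15.86%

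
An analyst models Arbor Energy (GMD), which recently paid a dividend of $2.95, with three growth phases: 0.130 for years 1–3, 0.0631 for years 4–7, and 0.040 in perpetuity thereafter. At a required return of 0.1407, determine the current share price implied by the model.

$40.68

Three-stage DDM. Project D₁…D_7; terminal Gordon value at t=7 with g = 0.04; discount at r = 0.1407.
D_1 = 3.3335
D_2 = 3.7669
D_3 = 4.2565
D_4 = 4.5251
D_5 = 4.8107
D_6 = 5.1142
D_7 = 5.4369
TV_7 = 5.6544/(0.1407−0.04) = 56.1510
P₀ = Σ Dₜ/(1+r)ᵗ + TV_7/(1+r)^7 = 40.6773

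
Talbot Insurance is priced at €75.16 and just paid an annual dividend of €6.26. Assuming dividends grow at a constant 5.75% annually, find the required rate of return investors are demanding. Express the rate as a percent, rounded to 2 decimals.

Rearranging the constant-growth DDM: r = D₁/P₀ + g.
D₁ = 6.26 × (1 + 0.0575) = 6.6200.
r = 6.6200 / 75.16 + 0.0575 = 0.08808 + 0.0575 = 0.14558

14.56%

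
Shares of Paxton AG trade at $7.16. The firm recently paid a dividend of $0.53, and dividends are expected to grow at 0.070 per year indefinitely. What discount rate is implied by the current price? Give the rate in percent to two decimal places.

14.92%

Rearranging the constant-growth DDM: r = D₁/P₀ + g.
D₁ = 0.53 × (1 + 0.07) = 0.5671.
r = 0.5671 / 7.16 + 0.07 = 0.07920 + 0.07 = 0.14920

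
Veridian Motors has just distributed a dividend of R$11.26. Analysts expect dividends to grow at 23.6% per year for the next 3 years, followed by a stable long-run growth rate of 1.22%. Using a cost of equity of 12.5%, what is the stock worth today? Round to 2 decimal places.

R$174.89

Two-stage DDM. Project D₁…D_3 at 0.236, terminal growth 0.0122, discount at r = 0.125.
D_1 = 13.9174
D_2 = 17.2019
D_3 = 21.2615
Terminal value at t=3: TV = D_4/(r−g) = 21.5209/(0.125−0.0122) = 190.7880
P₀ = 13.9174/(1+0.125)^1 + 17.2019/(1+0.125)^2 + 21.2615/(1+0.125)^3 + 190.7880/(1+0.125)^3 = 174.8917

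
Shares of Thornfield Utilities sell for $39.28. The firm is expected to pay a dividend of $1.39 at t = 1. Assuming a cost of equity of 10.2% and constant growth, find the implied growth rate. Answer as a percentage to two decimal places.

From P₀ = D₁/(r − g), the implied growth is g = r − D₁/P₀.
g = 0.102 − 1.39/39.28 = 0.102 − 0.03539 = 0.06661

6.66%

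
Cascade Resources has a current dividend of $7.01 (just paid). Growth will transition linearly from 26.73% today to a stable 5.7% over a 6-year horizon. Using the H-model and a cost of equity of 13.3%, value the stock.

H-model: P₀ = D₀[(1+g_L) + H(g_S−g_L)]/(r−g_L), with H = 6/2 = 3.
P₀ = 7.01 × [(1+0.057) + 3×(0.2673−0.057)] / (0.133−0.057)
   = 7.01 × 1.6879 / 0.076 = 155.6866

$155.69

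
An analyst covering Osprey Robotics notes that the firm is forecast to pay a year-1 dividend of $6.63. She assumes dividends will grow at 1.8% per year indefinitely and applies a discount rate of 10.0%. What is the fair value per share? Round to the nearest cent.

$80.85

Gordon growth model: P₀ = D₁/(r − g), with D₁ = 6.63 given directly.
P₀ = 6.6300 / (0.1 − 0.018) = 6.6300 / 0.082 = 80.8537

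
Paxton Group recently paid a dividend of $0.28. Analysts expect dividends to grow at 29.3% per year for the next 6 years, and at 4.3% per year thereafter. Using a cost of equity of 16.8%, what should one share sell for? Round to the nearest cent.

$6.73

Two-stage DDM. Project D₁…D_6 at 0.293, terminal growth 0.043, discount at r = 0.168.
D_1 = 0.3620
D_2 = 0.4681
D_3 = 0.6053
D_4 = 0.7826
D_5 = 1.0119
D_6 = 1.3084
Terminal value at t=6: TV = D_7/(r−g) = 1.3647/(0.168−0.043) = 10.9175
P₀ = 0.3620/(1+0.168)^1 + 0.4681/(1+0.168)^2 + 0.6053/(1+0.168)^3 + 0.7826/(1+0.168)^4 + 1.0119/(1+0.168)^5 + 1.3084/(1+0.168)^6 + 10.9175/(1+0.168)^6 = 6.7343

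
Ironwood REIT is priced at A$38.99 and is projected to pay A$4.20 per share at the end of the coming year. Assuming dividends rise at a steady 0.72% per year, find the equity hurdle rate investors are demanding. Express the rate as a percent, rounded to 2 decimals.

11.49%

Rearranging the constant-growth DDM: r = D₁/P₀ + g.
r = 4.2000 / 38.99 + 0.0072 = 0.10772 + 0.0072 = 0.11492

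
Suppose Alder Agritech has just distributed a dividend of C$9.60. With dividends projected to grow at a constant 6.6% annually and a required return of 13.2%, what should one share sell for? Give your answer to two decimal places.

Gordon growth model: P₀ = D₁/(r − g). D₁ = 9.60 × (1 + 0.066) = 10.2336.
P₀ = 10.2336 / (0.132 − 0.066) = 10.2336 / 0.066 = 155.0545

C$155.05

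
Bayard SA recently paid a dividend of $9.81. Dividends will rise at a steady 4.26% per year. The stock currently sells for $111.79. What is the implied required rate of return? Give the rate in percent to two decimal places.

Rearranging the constant-growth DDM: r = D₁/P₀ + g.
D₁ = 9.81 × (1 + 0.0426) = 10.2279.
r = 10.2279 / 111.79 + 0.0426 = 0.09149 + 0.0426 = 0.13409

13.41%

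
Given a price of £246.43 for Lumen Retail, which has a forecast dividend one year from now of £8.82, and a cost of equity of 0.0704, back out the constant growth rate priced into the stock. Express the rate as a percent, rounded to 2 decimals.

3.46%

From P₀ = D₁/(r − g), the implied growth is g = r − D₁/P₀.
g = 0.0704 − 8.82/246.43 = 0.0704 − 0.03579 = 0.03461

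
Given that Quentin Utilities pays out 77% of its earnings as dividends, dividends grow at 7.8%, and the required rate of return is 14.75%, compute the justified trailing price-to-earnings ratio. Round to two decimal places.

Justified trailing P/E = b(1+g)/(r−g) = 0.77×(1+0.078)/(0.1475−0.078) = 11.9433

11.94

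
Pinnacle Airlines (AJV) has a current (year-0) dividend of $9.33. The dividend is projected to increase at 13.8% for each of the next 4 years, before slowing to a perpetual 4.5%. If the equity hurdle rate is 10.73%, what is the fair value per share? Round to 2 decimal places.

$214.57

Two-stage DDM. Project D₁…D_4 at 0.138, terminal growth 0.045, discount at r = 0.1073.
D_1 = 10.6175
D_2 = 12.0828
D_3 = 13.7502
D_4 = 15.6477
Terminal value at t=4: TV = D_5/(r−g) = 16.3519/(0.1073−0.045) = 262.4696
P₀ = 10.6175/(1+0.1073)^1 + 12.0828/(1+0.1073)^2 + 13.7502/(1+0.1073)^3 + 15.6477/(1+0.1073)^4 + 262.4696/(1+0.1073)^4 = 214.5688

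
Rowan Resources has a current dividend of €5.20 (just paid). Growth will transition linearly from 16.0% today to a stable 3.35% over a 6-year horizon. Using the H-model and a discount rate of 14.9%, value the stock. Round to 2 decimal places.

H-model: P₀ = D₀[(1+g_L) + H(g_S−g_L)]/(r−g_L), with H = 6/2 = 3.
P₀ = 5.20 × [(1+0.0335) + 3×(0.16−0.0335)] / (0.149−0.0335)
   = 5.20 × 1.4130 / 0.1155 = 63.6156

€63.62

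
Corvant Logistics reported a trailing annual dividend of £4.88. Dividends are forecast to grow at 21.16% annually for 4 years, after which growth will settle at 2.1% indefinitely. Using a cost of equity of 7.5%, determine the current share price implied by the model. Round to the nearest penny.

£175.45

Two-stage DDM. Project D₁…D_4 at 0.2116, terminal growth 0.021, discount at r = 0.075.
D_1 = 5.9126
D_2 = 7.1637
D_3 = 8.6796
D_4 = 10.5162
Terminal value at t=4: TV = D_5/(r−g) = 10.7370/(0.075−0.021) = 198.8332
P₀ = 5.9126/(1+0.075)^1 + 7.1637/(1+0.075)^2 + 8.6796/(1+0.075)^3 + 10.5162/(1+0.075)^4 + 198.8332/(1+0.075)^4 = 175.4467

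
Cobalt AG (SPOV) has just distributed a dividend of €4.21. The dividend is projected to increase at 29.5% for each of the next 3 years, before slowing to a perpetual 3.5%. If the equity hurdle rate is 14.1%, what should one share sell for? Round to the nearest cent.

€76.46

Two-stage DDM. Project D₁…D_3 at 0.295, terminal growth 0.035, discount at r = 0.141.
D_1 = 5.4520
D_2 = 7.0603
D_3 = 9.1431
Terminal value at t=3: TV = D_4/(r−g) = 9.4631/(0.141−0.035) = 89.2742
P₀ = 5.4520/(1+0.141)^1 + 7.0603/(1+0.141)^2 + 9.1431/(1+0.141)^3 + 89.2742/(1+0.141)^3 = 76.4557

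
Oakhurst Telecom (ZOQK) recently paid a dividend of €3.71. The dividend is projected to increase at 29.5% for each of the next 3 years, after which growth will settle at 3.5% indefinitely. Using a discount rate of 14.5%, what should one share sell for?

€64.81

Two-stage DDM. Project D₁…D_3 at 0.295, terminal growth 0.035, discount at r = 0.145.
D_1 = 4.8045
D_2 = 6.2218
D_3 = 8.0572
Terminal value at t=3: TV = D_4/(r−g) = 8.3392/(0.145−0.035) = 75.8108
P₀ = 4.8045/(1+0.145)^1 + 6.2218/(1+0.145)^2 + 8.0572/(1+0.145)^3 + 75.8108/(1+0.145)^3 = 64.8119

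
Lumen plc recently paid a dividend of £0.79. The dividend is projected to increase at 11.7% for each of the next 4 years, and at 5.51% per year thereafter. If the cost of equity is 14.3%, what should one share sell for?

Two-stage DDM. Project D₁…D_4 at 0.117, terminal growth 0.0551, discount at r = 0.143.
D_1 = 0.8824
D_2 = 0.9857
D_3 = 1.1010
D_4 = 1.2298
Terminal value at t=4: TV = D_5/(r−g) = 1.2976/(0.143−0.0551) = 14.7620
P₀ = 0.8824/(1+0.143)^1 + 0.9857/(1+0.143)^2 + 1.1010/(1+0.143)^3 + 1.2298/(1+0.143)^4 + 14.7620/(1+0.143)^4 = 11.6332

£11.63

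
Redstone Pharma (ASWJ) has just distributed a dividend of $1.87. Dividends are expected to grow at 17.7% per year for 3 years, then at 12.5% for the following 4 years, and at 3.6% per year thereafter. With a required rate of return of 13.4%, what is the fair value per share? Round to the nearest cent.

Three-stage DDM. Project D₁…D_7; terminal Gordon value at t=7 with g = 0.036; discount at r = 0.134.
D_1 = 2.2010
D_2 = 2.5906
D_3 = 3.0491
D_4 = 3.4302
D_5 = 3.8590
D_6 = 4.3414
D_7 = 4.8841
TV_7 = 5.0599/(0.134−0.036) = 51.6315
P₀ = Σ Dₜ/(1+r)ᵗ + TV_7/(1+r)^7 = 35.6556

$35.66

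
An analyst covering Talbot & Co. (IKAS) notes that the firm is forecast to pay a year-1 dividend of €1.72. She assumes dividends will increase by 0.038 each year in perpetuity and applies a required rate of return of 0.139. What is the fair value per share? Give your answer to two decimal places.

€17.03

Gordon growth model: P₀ = D₁/(r − g), with D₁ = 1.72 given directly.
P₀ = 1.7200 / (0.139 − 0.038) = 1.7200 / 0.101 = 17.0297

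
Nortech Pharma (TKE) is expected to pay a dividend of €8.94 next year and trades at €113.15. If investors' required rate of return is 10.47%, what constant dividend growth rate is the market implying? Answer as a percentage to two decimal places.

From P₀ = D₁/(r − g), the implied growth is g = r − D₁/P₀.
g = 0.1047 − 8.94/113.15 = 0.1047 − 0.07901 = 0.02569

2.57%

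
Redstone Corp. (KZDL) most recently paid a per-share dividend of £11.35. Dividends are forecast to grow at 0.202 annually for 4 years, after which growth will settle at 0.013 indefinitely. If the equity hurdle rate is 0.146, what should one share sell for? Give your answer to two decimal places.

Two-stage DDM. Project D₁…D_4 at 0.202, terminal growth 0.013, discount at r = 0.146.
D_1 = 13.6427
D_2 = 16.3985
D_3 = 19.7110
D_4 = 23.6927
Terminal value at t=4: TV = D_5/(r−g) = 24.0007/(0.146−0.013) = 180.4561
P₀ = 13.6427/(1+0.146)^1 + 16.3985/(1+0.146)^2 + 19.7110/(1+0.146)^3 + 23.6927/(1+0.146)^4 + 180.4561/(1+0.146)^4 = 155.8484

£155.85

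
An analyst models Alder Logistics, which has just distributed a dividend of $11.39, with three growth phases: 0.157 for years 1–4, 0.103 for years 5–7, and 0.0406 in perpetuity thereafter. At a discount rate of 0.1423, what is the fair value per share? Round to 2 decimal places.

Three-stage DDM. Project D₁…D_7; terminal Gordon value at t=7 with g = 0.0406; discount at r = 0.1423.
D_1 = 13.1782
D_2 = 15.2472
D_3 = 17.6410
D_4 = 20.4107
D_5 = 22.5130
D_6 = 24.8318
D_7 = 27.3895
TV_7 = 28.5015/(0.1423−0.0406) = 280.2506
P₀ = Σ Dₜ/(1+r)ᵗ + TV_7/(1+r)^7 = 191.0191

$191.02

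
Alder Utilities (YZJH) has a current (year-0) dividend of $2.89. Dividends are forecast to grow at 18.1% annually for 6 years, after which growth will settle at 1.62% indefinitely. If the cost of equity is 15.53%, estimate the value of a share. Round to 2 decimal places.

$42.83

Two-stage DDM. Project D₁…D_6 at 0.181, terminal growth 0.0162, discount at r = 0.1553.
D_1 = 3.4131
D_2 = 4.0309
D_3 = 4.7604
D_4 = 5.6221
D_5 = 6.6397
D_6 = 7.8415
Terminal value at t=6: TV = D_7/(r−g) = 7.9685/(0.1553−0.0162) = 57.2861
P₀ = 3.4131/(1+0.1553)^1 + 4.0309/(1+0.1553)^2 + 4.7604/(1+0.1553)^3 + 5.6221/(1+0.1553)^4 + 6.6397/(1+0.1553)^5 + 7.8415/(1+0.1553)^6 + 57.2861/(1+0.1553)^6 = 42.8337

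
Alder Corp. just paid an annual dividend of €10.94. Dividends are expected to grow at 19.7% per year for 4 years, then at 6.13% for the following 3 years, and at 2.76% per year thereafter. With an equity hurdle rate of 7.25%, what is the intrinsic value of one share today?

€484.34

Three-stage DDM. Project D₁…D_7; terminal Gordon value at t=7 with g = 0.0276; discount at r = 0.0725.
D_1 = 13.0952
D_2 = 15.6749
D_3 = 18.7629
D_4 = 22.4592
D_5 = 23.8359
D_6 = 25.2971
D_7 = 26.8478
TV_7 = 27.5888/(0.0725−0.0276) = 614.4495
P₀ = Σ Dₜ/(1+r)ᵗ + TV_7/(1+r)^7 = 484.3376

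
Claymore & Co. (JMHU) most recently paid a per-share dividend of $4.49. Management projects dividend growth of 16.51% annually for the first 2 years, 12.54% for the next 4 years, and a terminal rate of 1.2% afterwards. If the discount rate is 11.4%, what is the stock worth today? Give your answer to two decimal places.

Three-stage DDM. Project D₁…D_6; terminal Gordon value at t=6 with g = 0.012; discount at r = 0.114.
D_1 = 5.2313
D_2 = 6.0950
D_3 = 6.8593
D_4 = 7.7195
D_5 = 8.6875
D_6 = 9.7769
TV_6 = 9.8942/(0.114−0.012) = 97.0020
P₀ = Σ Dₜ/(1+r)ᵗ + TV_6/(1+r)^6 = 80.5145

$80.51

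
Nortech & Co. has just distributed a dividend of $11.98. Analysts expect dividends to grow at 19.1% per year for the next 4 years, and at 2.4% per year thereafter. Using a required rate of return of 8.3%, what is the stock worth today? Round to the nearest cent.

Two-stage DDM. Project D₁…D_4 at 0.191, terminal growth 0.024, discount at r = 0.083.
D_1 = 14.2682
D_2 = 16.9934
D_3 = 20.2391
D_4 = 24.1048
Terminal value at t=4: TV = D_5/(r−g) = 24.6833/(0.083−0.024) = 418.3616
P₀ = 14.2682/(1+0.083)^1 + 16.9934/(1+0.083)^2 + 20.2391/(1+0.083)^3 + 24.1048/(1+0.083)^4 + 418.3616/(1+0.083)^4 = 365.2339

$365.23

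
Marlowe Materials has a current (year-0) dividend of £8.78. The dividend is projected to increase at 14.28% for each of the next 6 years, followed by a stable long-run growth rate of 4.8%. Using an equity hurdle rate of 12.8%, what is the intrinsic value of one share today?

£179.53

Two-stage DDM. Project D₁…D_6 at 0.1428, terminal growth 0.048, discount at r = 0.128.
D_1 = 10.0338
D_2 = 11.4666
D_3 = 13.1040
D_4 = 14.9753
D_5 = 17.1138
D_6 = 19.5576
Terminal value at t=6: TV = D_7/(r−g) = 20.4964/(0.128−0.048) = 256.2048
P₀ = 10.0338/(1+0.128)^1 + 11.4666/(1+0.128)^2 + 13.1040/(1+0.128)^3 + 14.9753/(1+0.128)^4 + 17.1138/(1+0.128)^5 + 19.5576/(1+0.128)^6 + 256.2048/(1+0.128)^6 = 179.5276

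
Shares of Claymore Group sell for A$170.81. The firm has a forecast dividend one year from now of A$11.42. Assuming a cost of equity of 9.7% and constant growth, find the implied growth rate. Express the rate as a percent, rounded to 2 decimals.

3.01%

From P₀ = D₁/(r − g), the implied growth is g = r − D₁/P₀.
g = 0.097 − 11.42/170.81 = 0.097 − 0.06686 = 0.03014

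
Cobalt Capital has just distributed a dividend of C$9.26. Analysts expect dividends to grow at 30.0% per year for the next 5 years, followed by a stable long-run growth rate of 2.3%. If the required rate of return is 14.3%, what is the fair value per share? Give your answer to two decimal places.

Two-stage DDM. Project D₁…D_5 at 0.3, terminal growth 0.023, discount at r = 0.143.
D_1 = 12.0380
D_2 = 15.6494
D_3 = 20.3442
D_4 = 26.4475
D_5 = 34.3817
Terminal value at t=5: TV = D_6/(r−g) = 35.1725/(0.143−0.023) = 293.1043
P₀ = 12.0380/(1+0.143)^1 + 15.6494/(1+0.143)^2 + 20.3442/(1+0.143)^3 + 26.4475/(1+0.143)^4 + 34.3817/(1+0.143)^5 + 293.1043/(1+0.143)^5 = 219.4953

C$219.50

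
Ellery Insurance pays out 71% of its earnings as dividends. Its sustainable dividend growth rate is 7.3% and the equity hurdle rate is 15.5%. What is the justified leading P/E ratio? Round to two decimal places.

Justified leading P/E = b/(r−g) = 0.71/(0.155−0.073) = 8.6585

8.66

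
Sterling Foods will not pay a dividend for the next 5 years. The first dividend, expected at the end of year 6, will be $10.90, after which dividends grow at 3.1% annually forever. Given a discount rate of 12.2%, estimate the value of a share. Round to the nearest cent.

Deferred-dividend DDM. At t=5 the remaining stream is a growing perpetuity with first payment D_6 = 10.90.
V_5 = D_6/(r−g) = 10.90/(0.122−0.031) = 119.7802
P₀ = V_5/(1+r)^5 = 119.7802/(1+0.122)^5 = 67.3629

$67.36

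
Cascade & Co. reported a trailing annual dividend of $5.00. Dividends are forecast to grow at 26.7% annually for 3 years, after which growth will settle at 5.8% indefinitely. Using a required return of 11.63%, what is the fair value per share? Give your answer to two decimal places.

Two-stage DDM. Project D₁…D_3 at 0.267, terminal growth 0.058, discount at r = 0.1163.
D_1 = 6.3350
D_2 = 8.0264
D_3 = 10.1695
Terminal value at t=3: TV = D_4/(r−g) = 10.7593/(0.1163−0.058) = 184.5512
P₀ = 6.3350/(1+0.1163)^1 + 8.0264/(1+0.1163)^2 + 10.1695/(1+0.1163)^3 + 184.5512/(1+0.1163)^3 = 152.0972

$152.10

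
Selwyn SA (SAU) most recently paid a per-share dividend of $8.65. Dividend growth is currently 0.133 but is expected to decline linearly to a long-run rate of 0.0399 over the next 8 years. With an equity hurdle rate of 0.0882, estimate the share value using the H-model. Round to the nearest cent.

$252.93

H-model: P₀ = D₀[(1+g_L) + H(g_S−g_L)]/(r−g_L), with H = 8/2 = 4.
P₀ = 8.65 × [(1+0.0399) + 4×(0.133−0.0399)] / (0.0882−0.0399)
   = 8.65 × 1.4123 / 0.0483 = 252.9274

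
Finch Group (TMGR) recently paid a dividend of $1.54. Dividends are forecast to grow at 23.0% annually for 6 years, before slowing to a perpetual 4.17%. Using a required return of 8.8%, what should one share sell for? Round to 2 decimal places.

$86.84

Two-stage DDM. Project D₁…D_6 at 0.23, terminal growth 0.0417, discount at r = 0.088.
D_1 = 1.8942
D_2 = 2.3299
D_3 = 2.8657
D_4 = 3.5249
D_5 = 4.3356
D_6 = 5.3328
Terminal value at t=6: TV = D_7/(r−g) = 5.5551/(0.088−0.0417) = 119.9812
P₀ = 1.8942/(1+0.088)^1 + 2.3299/(1+0.088)^2 + 2.8657/(1+0.088)^3 + 3.5249/(1+0.088)^4 + 4.3356/(1+0.088)^5 + 5.3328/(1+0.088)^6 + 119.9812/(1+0.088)^6 = 86.8421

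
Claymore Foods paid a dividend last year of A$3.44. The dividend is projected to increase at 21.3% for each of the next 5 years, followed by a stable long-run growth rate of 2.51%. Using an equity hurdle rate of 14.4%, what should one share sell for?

Two-stage DDM. Project D₁…D_5 at 0.213, terminal growth 0.0251, discount at r = 0.144.
D_1 = 4.1727
D_2 = 5.0615
D_3 = 6.1396
D_4 = 7.4473
D_5 = 9.0336
Terminal value at t=5: TV = D_6/(r−g) = 9.2604/(0.144−0.0251) = 77.8837
P₀ = 4.1727/(1+0.144)^1 + 5.0615/(1+0.144)^2 + 6.1396/(1+0.144)^3 + 7.4473/(1+0.144)^4 + 9.0336/(1+0.144)^5 + 77.8837/(1+0.144)^5 = 60.3223

A$60.32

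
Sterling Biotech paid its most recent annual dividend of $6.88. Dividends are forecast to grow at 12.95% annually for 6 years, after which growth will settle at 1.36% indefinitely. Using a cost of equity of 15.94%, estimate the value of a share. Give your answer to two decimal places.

$78.60

Two-stage DDM. Project D₁…D_6 at 0.1295, terminal growth 0.0136, discount at r = 0.1594.
D_1 = 7.7710
D_2 = 8.7773
D_3 = 9.9140
D_4 = 11.1978
D_5 = 12.6479
D_6 = 14.2858
Terminal value at t=6: TV = D_7/(r−g) = 14.4801/(0.1594−0.0136) = 99.3150
P₀ = 7.7710/(1+0.1594)^1 + 8.7773/(1+0.1594)^2 + 9.9140/(1+0.1594)^3 + 11.1978/(1+0.1594)^4 + 12.6479/(1+0.1594)^5 + 14.2858/(1+0.1594)^6 + 99.3150/(1+0.1594)^6 = 78.5999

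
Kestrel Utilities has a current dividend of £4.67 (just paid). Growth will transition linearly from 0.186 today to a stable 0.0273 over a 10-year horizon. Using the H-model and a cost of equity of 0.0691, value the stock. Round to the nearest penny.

H-model: P₀ = D₀[(1+g_L) + H(g_S−g_L)]/(r−g_L), with H = 10/2 = 5.
P₀ = 4.67 × [(1+0.0273) + 5×(0.186−0.0273)] / (0.0691−0.0273)
   = 4.67 × 1.8208 / 0.0418 = 203.4243

£203.42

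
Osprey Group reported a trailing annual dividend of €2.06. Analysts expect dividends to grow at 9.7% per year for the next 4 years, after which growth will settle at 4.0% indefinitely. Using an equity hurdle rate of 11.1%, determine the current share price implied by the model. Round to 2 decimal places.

Two-stage DDM. Project D₁…D_4 at 0.097, terminal growth 0.04, discount at r = 0.111.
D_1 = 2.2598
D_2 = 2.4790
D_3 = 2.7195
D_4 = 2.9833
Terminal value at t=4: TV = D_5/(r−g) = 3.1026/(0.111−0.04) = 43.6987
P₀ = 2.2598/(1+0.111)^1 + 2.4790/(1+0.111)^2 + 2.7195/(1+0.111)^3 + 2.9833/(1+0.111)^4 + 43.6987/(1+0.111)^4 = 36.6659

€36.67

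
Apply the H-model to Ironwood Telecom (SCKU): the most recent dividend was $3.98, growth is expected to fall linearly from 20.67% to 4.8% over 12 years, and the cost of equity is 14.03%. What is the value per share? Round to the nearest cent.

H-model: P₀ = D₀[(1+g_L) + H(g_S−g_L)]/(r−g_L), with H = 12/2 = 6.
P₀ = 3.98 × [(1+0.048) + 6×(0.2067−0.048)] / (0.1403−0.048)
   = 3.98 × 2.0002 / 0.0923 = 86.2491

$86.25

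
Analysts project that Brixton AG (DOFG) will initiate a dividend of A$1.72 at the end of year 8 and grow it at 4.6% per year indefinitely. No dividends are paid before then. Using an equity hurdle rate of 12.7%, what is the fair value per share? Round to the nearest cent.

A$9.20

Deferred-dividend DDM. At t=7 the remaining stream is a growing perpetuity with first payment D_8 = 1.72.
V_7 = D_8/(r−g) = 1.72/(0.127−0.046) = 21.2346
P₀ = V_7/(1+r)^7 = 21.2346/(1+0.127)^7 = 9.1955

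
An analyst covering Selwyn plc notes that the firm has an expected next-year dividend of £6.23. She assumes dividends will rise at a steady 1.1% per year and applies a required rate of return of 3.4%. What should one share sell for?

Gordon growth model: P₀ = D₁/(r − g), with D₁ = 6.23 given directly.
P₀ = 6.2300 / (0.034 − 0.011) = 6.2300 / 0.023 = 270.8696

£270.87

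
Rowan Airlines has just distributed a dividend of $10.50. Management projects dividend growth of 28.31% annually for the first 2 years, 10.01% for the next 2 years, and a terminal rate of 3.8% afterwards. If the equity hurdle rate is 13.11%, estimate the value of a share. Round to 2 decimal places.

$193.85

Three-stage DDM. Project D₁…D_4; terminal Gordon value at t=4 with g = 0.038; discount at r = 0.1311.
D_1 = 13.4725
D_2 = 17.2866
D_3 = 19.0170
D_4 = 20.9206
TV_4 = 21.7156/(0.1311−0.038) = 233.2504
P₀ = Σ Dₜ/(1+r)ᵗ + TV_4/(1+r)^4 = 193.8463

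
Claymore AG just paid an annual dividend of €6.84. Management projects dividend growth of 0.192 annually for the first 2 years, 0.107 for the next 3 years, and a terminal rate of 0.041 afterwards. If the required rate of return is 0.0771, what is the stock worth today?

€304.75

Three-stage DDM. Project D₁…D_5; terminal Gordon value at t=5 with g = 0.041; discount at r = 0.0771.
D_1 = 8.1533
D_2 = 9.7187
D_3 = 10.7586
D_4 = 11.9098
D_5 = 13.1841
TV_5 = 13.7247/(0.0771−0.041) = 380.1850
P₀ = Σ Dₜ/(1+r)ᵗ + TV_5/(1+r)^5 = 304.7492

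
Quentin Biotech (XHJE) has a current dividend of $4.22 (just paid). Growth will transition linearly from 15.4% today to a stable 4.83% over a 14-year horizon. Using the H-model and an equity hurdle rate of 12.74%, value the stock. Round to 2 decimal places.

H-model: P₀ = D₀[(1+g_L) + H(g_S−g_L)]/(r−g_L), with H = 14/2 = 7.
P₀ = 4.22 × [(1+0.0483) + 7×(0.154−0.0483)] / (0.1274−0.0483)
   = 4.22 × 1.7882 / 0.0791 = 95.4008

$95.40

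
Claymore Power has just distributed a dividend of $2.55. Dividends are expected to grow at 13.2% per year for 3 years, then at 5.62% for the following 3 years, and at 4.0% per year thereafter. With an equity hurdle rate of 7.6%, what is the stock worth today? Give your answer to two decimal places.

$98.19

Three-stage DDM. Project D₁…D_6; terminal Gordon value at t=6 with g = 0.04; discount at r = 0.076.
D_1 = 2.8866
D_2 = 3.2676
D_3 = 3.6990
D_4 = 3.9068
D_5 = 4.1264
D_6 = 4.3583
TV_6 = 4.5326/(0.076−0.04) = 125.9067
P₀ = Σ Dₜ/(1+r)ᵗ + TV_6/(1+r)^6 = 98.1869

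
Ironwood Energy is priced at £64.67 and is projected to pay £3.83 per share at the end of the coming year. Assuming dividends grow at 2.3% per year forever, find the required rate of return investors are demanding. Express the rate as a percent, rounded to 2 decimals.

8.22%

Rearranging the constant-growth DDM: r = D₁/P₀ + g.
r = 3.8300 / 64.67 + 0.023 = 0.05922 + 0.023 = 0.08222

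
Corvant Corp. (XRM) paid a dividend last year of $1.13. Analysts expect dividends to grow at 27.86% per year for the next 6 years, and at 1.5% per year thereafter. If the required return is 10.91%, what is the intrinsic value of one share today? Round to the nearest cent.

$40.10

Two-stage DDM. Project D₁…D_6 at 0.2786, terminal growth 0.015, discount at r = 0.1091.
D_1 = 1.4448
D_2 = 1.8473
D_3 = 2.3620
D_4 = 3.0201
D_5 = 3.8615
D_6 = 4.9373
Terminal value at t=6: TV = D_7/(r−g) = 5.0113/(0.1091−0.015) = 53.2553
P₀ = 1.4448/(1+0.1091)^1 + 1.8473/(1+0.1091)^2 + 2.3620/(1+0.1091)^3 + 3.0201/(1+0.1091)^4 + 3.8615/(1+0.1091)^5 + 4.9373/(1+0.1091)^6 + 53.2553/(1+0.1091)^6 = 40.0965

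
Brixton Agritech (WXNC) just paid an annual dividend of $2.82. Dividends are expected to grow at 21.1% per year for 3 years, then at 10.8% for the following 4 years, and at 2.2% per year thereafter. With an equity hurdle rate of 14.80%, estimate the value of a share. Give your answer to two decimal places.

$44.85

Three-stage DDM. Project D₁…D_7; terminal Gordon value at t=7 with g = 0.022; discount at r = 0.148.
D_1 = 3.4150
D_2 = 4.1356
D_3 = 5.0082
D_4 = 5.5491
D_5 = 6.1484
D_6 = 6.8124
D_7 = 7.5482
TV_7 = 7.7142/(0.148−0.022) = 61.2239
P₀ = Σ Dₜ/(1+r)ᵗ + TV_7/(1+r)^7 = 44.8484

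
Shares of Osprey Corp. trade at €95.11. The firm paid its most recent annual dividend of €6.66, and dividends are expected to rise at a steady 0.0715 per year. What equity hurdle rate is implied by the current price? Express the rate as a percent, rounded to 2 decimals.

Rearranging the constant-growth DDM: r = D₁/P₀ + g.
D₁ = 6.66 × (1 + 0.0715) = 7.1362.
r = 7.1362 / 95.11 + 0.0715 = 0.07503 + 0.0715 = 0.14653

14.65%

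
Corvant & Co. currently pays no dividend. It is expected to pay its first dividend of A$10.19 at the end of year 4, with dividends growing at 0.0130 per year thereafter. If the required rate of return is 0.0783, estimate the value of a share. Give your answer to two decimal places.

Deferred-dividend DDM. At t=3 the remaining stream is a growing perpetuity with first payment D_4 = 10.19.
V_3 = D_4/(r−g) = 10.19/(0.0783−0.013) = 156.0490
P₀ = V_3/(1+r)^3 = 156.0490/(1+0.0783)^3 = 124.4636

A$124.46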